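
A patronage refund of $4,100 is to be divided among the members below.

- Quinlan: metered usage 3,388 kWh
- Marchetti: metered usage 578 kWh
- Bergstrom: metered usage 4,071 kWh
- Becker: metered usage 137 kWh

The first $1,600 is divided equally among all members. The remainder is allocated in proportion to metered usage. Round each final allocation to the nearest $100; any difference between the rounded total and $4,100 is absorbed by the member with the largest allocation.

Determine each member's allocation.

Quinlan: $1,400 · Marchetti: $600 · Bergstrom: $1,700 · Becker: $400

Equal tier: $1,600 ÷ 4 = $400 apiece.
Remainder $2,500 by metered usage (total 8,174): Quinlan 1,036.21 → $1,000; Marchetti 176.78 → $200; Bergstrom 1,245.11 → $1,200; Becker 41.90 → $0.
Rounding difference +$100 on remainder applied to Bergstrom.
Totals: Quinlan $400 + $1,000 = $1,400; Marchetti $400 + $200 = $600; Bergstrom $400 + $1,300 = $1,700; Becker $400 + $0 = $400.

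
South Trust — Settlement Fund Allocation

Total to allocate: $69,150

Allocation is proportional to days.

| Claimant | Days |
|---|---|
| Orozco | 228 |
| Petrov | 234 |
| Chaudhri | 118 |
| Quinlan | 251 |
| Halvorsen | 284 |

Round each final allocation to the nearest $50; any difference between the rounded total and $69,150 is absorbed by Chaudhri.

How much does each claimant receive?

Orozco: $14,150 · Petrov: $14,500 · Chaudhri: $7,350 · Quinlan: $15,550 · Halvorsen: $17,600

Combined days = 1,115.
Raw shares: Orozco 228/1,115 × $69,150 = 14,140.09; Petrov 234/1,115 × $69,150 = 14,512.20; Chaudhri 118/1,115 × $69,150 = 7,318.12; Quinlan 251/1,115 × $69,150 = 15,566.50; Halvorsen 284/1,115 × $69,150 = 17,613.09.
At nearest $50: Orozco $14,150; Petrov $14,500; Chaudhri $7,300; Quinlan $15,550; Halvorsen $17,600. Sum = $69,100.
Difference $69,150 − $69,100 = +$50 applied to Chaudhri: Chaudhri becomes $7,350.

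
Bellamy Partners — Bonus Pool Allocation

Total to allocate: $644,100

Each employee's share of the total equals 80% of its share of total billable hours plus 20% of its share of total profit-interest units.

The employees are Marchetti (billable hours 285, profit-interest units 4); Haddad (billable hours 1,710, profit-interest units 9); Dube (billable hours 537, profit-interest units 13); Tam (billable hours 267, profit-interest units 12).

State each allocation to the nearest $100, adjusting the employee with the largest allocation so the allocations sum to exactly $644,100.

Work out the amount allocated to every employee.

Totals — billable hours 2,799, profit-interest units 38.
Combined weights (80% billable hours + 20% profit-interest units): Marchetti 0.1025; Haddad 0.5361; Dube 0.2219; Tam 0.1395.
Pro-rata amounts: Marchetti 66,026.88; Haddad 345,311.29; Dube 142,928.65; Tam 89,833.18.
At nearest $100: Marchetti $66,000; Haddad $345,300; Dube $142,900; Tam $89,800. Sum = $644,000.
Difference $644,100 − $644,000 = +$100 applied to largest allocation (Haddad): Haddad becomes $345,400.

Marchetti: $66,000 | Haddad: $345,400 | Dube: $142,900 | Tam: $89,800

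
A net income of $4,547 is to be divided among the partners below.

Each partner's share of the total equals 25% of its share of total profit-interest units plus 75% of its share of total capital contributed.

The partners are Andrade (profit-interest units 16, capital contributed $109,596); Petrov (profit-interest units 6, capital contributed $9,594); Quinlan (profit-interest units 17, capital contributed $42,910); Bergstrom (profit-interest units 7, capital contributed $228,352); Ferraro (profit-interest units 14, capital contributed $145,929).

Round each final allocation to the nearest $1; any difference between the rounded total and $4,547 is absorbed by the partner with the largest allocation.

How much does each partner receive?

Totals — profit-interest units 60, capital contributed 536,381.
Blended shares (25% profit-interest units + 75% capital contributed): Andrade 0.2199; Petrov 0.0384; Quinlan 0.1308; Bergstrom 0.3485; Ferraro 0.2624.
Proportional shares: Andrade 999.93; Petrov 174.67; Quinlan 594.90; Bergstrom 1,584.46; Ferraro 1,193.04.
At nearest $1: Andrade $1,000; Petrov $175; Quinlan $595; Bergstrom $1,584; Ferraro $1,193. Sum = $4,547.
No rounding difference to absorb.

Andrade: $1,000 · Petrov: $175 · Quinlan: $595 · Bergstrom: $1,584 · Ferraro: $1,193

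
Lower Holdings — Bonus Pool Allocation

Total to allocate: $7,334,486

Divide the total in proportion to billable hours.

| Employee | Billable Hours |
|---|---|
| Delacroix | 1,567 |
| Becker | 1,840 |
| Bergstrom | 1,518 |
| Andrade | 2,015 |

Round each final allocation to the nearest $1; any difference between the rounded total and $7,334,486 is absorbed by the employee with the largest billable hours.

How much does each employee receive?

Combined billable hours = 1,567 + 1,840 + 1,518 + 2,015 = 6,940.
Proportional shares: Delacroix 1,656,071.98; Becker 1,944,589.95; Bergstrom 1,604,286.71; Andrade 2,129,537.36.
Rounded to nearest $1: Delacroix $1,656,072; Becker $1,944,590; Bergstrom $1,604,287; Andrade $2,129,537. Sum = $7,334,486.
Sum already equals the total — no adjustment.

Delacroix: $1,656,072; Becker: $1,944,590; Bergstrom: $1,604,287; Andrade: $2,129,537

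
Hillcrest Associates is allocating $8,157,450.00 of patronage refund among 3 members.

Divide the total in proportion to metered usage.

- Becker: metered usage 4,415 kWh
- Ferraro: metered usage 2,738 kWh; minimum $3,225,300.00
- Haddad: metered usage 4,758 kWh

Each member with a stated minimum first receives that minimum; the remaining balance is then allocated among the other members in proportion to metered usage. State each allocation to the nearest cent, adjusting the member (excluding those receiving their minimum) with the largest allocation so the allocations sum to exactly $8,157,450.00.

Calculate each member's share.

Becker: $2,373,862.67; Ferraro: $3,225,300.00; Haddad: $2,558,287.33

Minimums first: Ferraro $3,225,300.00. Residual $4,932,150.00.
Residual split over remaining metered usage 9,173: Becker 2,373,862.6676 → $2,373,862.67; Haddad 2,558,287.3324 → $2,558,287.33.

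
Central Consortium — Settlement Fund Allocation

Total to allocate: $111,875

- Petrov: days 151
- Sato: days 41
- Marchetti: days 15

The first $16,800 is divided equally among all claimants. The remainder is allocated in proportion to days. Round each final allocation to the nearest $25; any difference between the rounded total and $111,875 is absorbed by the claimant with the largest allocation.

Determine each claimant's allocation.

Petrov: $74,950 | Sato: $24,425 | Marchetti: $12,500

First tranche $16,800 split equally: $5,600 each.
Remainder $95,075 by days (total 207): Petrov 69,354.23 → $69,350; Sato 18,831.28 → $18,825; Marchetti 6,889.49 → $6,900.
Totals: Petrov $5,600 + $69,350 = $74,950; Sato $5,600 + $18,825 = $24,425; Marchetti $5,600 + $6,900 = $12,500.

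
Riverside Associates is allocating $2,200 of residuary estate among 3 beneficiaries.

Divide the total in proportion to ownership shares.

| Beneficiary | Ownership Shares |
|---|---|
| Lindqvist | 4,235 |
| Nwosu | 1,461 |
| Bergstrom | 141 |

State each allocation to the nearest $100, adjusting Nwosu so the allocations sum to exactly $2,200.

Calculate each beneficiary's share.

Lindqvist: $1,600 · Nwosu: $500 · Bergstrom: $100

Total ownership shares = 5,837.
Pro-rata amounts: Lindqvist 4,235/5,837 × $2,200 = 1,596.20; Nwosu 1,461/5,837 × $2,200 = 550.66; Bergstrom 141/5,837 × $2,200 = 53.14.
At nearest $100: Lindqvist $1,600; Nwosu $600; Bergstrom $100. Sum = $2,300.
Difference $2,200 − $2,300 = −$100 applied to Nwosu: Nwosu becomes $500.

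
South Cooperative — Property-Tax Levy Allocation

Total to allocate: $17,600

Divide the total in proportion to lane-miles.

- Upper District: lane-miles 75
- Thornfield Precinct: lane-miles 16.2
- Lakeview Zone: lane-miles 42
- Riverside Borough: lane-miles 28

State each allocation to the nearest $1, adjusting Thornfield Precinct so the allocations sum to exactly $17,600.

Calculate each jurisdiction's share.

Upper District: $8,189 · Thornfield Precinct: $1,768 · Lakeview Zone: $4,586 · Riverside Borough: $3,057

Sum of lane-miles: 161.2.
Unrounded shares: Upper District 75/161.2 × $17,600 = 8,188.59; Thornfield Precinct 16.2/161.2 × $17,600 = 1,768.73; Lakeview Zone 42/161.2 × $17,600 = 4,585.61; Riverside Borough 28/161.2 × $17,600 = 3,057.07.
After rounding ($1): Upper District $8,189; Thornfield Precinct $1,769; Lakeview Zone $4,586; Riverside Borough $3,057. Sum = $17,601.
Difference $17,600 − $17,601 = −$1 applied to Thornfield Precinct: Thornfield Precinct becomes $1,768.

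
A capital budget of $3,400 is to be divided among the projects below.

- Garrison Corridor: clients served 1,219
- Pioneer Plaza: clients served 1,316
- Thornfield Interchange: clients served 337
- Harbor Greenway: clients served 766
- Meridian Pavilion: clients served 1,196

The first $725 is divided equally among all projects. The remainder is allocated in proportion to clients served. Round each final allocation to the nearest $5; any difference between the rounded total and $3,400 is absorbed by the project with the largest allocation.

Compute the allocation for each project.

Garrison Corridor: $820 | Pioneer Plaza: $875 | Thornfield Interchange: $330 | Harbor Greenway: $570 | Meridian Pavilion: $805

First tranche $725 split equally: $145 each.
Remainder $2,675 by clients served (total 4,834): Garrison Corridor 674.56 → $675; Pioneer Plaza 728.24 → $730; Thornfield Interchange 186.49 → $185; Harbor Greenway 423.88 → $425; Meridian Pavilion 661.83 → $660.
Totals: Garrison Corridor $145 + $675 = $820; Pioneer Plaza $145 + $730 = $875; Thornfield Interchange $145 + $185 = $330; Harbor Greenway $145 + $425 = $570; Meridian Pavilion $145 + $660 = $805.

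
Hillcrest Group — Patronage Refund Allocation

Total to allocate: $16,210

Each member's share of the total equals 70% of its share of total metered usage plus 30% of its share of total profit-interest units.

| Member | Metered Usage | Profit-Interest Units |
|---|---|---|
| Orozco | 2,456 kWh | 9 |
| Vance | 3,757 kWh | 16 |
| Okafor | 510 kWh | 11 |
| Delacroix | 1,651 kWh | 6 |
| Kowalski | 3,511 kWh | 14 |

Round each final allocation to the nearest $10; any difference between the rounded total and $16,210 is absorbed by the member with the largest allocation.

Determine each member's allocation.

Totals — metered usage 11,885, profit-interest units 56.
Blended shares (70% metered usage + 30% profit-interest units): Orozco 0.1929; Vance 0.3070; Okafor 0.0890; Delacroix 0.1294; Kowalski 0.2818.
Raw shares: Orozco 3,126.38; Vance 4,976.36; Okafor 1,442.15; Delacroix 2,097.30; Kowalski 4,567.82.
After rounding ($10): Orozco $3,130; Vance $4,980; Okafor $1,440; Delacroix $2,100; Kowalski $4,570. Sum = $16,220.
Difference $16,210 − $16,220 = −$10 applied to largest allocation (Vance): Vance becomes $4,970.

Orozco: $3,130; Vance: $4,970; Okafor: $1,440; Delacroix: $2,100; Kowalski: $4,570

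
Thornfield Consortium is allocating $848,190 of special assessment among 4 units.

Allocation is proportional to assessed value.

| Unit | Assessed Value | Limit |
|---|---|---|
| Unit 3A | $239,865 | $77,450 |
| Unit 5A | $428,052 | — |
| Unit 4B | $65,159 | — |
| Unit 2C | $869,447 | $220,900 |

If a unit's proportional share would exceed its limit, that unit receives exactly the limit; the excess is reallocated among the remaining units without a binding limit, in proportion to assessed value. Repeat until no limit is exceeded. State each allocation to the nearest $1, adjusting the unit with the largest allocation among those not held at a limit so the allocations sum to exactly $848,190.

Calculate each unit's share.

Unit 3A: $77,450; Unit 5A: $477,200; Unit 4B: $72,640; Unit 2C: $220,900

Sum of assessed value: 1,602,523.
Pro-rata shares before constraints: Unit 3A 126,956.74; Unit 5A 226,561.13; Unit 4B 34,487.62; Unit 2C 460,184.503.
Held at cap: Unit 3A ($77,450), Unit 2C ($220,900); balance $549,840 reallocated over remaining assessed value 493,211.
Shares after redistribution: Unit 5A 477,199.64 → $477,200; Unit 4B 72,640.36 → $72,640.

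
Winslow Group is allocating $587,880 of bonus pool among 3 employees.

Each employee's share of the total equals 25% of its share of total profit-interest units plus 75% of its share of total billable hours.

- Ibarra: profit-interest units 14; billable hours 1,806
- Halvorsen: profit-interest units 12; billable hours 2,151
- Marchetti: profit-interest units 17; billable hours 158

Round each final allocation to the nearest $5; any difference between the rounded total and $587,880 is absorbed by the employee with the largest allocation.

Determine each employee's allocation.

Ibarra: $241,360 · Halvorsen: $271,485 · Marchetti: $75,035

Profit-interest units total 43; billable hours total 4,115.
Blended shares (25% profit-interest units + 75% billable hours): Ibarra 0.4106; Halvorsen 0.4618; Marchetti 0.1276.
Raw shares: Ibarra 241,358.22; Halvorsen 271,488.13; Marchetti 75,033.65.
After rounding ($5): Ibarra $241,360; Halvorsen $271,490; Marchetti $75,035. Sum = $587,885.
Difference $587,880 − $587,885 = −$5 applied to largest allocation (Halvorsen): Halvorsen becomes $271,485.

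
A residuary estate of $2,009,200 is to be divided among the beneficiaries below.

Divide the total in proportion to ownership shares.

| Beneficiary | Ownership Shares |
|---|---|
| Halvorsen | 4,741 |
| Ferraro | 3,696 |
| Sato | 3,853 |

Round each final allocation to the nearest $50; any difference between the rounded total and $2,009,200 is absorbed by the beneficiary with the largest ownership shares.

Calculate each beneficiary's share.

Sum of ownership shares: 4,741 + 3,696 + 3,853 = 12,290.
Proportional shares: Halvorsen 775,070.56; Ferraro 604,231.34; Sato 629,898.10.
At nearest $50: Halvorsen $775,050; Ferraro $604,250; Sato $629,900. Sum = $2,009,200.
Rounded total matches; no reconciliation needed.

Halvorsen: $775,050 · Ferraro: $604,250 · Sato: $629,900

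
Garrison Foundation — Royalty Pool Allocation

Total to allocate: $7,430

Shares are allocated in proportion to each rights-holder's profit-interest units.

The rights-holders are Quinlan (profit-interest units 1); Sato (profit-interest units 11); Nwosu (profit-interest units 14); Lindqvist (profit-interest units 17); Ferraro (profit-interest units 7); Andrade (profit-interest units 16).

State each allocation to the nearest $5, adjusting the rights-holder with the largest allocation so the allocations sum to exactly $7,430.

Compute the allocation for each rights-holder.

Quinlan: $115 · Sato: $1,240 · Nwosu: $1,575 · Lindqvist: $1,910 · Ferraro: $790 · Andrade: $1,800

Total profit-interest units = 66.
Proportional shares: Quinlan 1/66 × $7,430 = 112.58; Sato 11/66 × $7,430 = 1,238.33; Nwosu 14/66 × $7,430 = 1,576.06; Lindqvist 17/66 × $7,430 = 1,913.79; Ferraro 7/66 × $7,430 = 788.03; Andrade 16/66 × $7,430 = 1,801.21.
Rounded to nearest $5: Quinlan $115; Sato $1,240; Nwosu $1,575; Lindqvist $1,915; Ferraro $790; Andrade $1,800. Sum = $7,435.
Difference $7,430 − $7,435 = −$5 applied to largest allocation (Lindqvist): Lindqvist becomes $1,910.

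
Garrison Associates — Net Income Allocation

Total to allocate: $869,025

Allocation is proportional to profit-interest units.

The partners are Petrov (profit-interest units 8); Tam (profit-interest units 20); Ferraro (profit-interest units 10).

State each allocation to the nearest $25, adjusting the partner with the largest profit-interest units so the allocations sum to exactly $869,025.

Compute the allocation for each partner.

Combined profit-interest units = 8 + 20 + 10 = 38.
Proportional shares: Petrov 182,952.63; Tam 457,381.58; Ferraro 228,690.79.
At nearest $25: Petrov $182,950; Tam $457,375; Ferraro $228,700. Sum = $869,025.
Sum already equals the total — no adjustment.

Petrov: $182,950 | Tam: $457,375 | Ferraro: $228,700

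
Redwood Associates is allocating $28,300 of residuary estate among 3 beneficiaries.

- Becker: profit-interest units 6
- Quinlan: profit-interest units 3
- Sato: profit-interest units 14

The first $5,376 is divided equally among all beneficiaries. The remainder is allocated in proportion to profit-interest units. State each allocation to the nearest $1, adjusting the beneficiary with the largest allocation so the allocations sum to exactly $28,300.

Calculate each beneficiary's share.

$5,376 shared equally gives $1,792 per beneficiary.
Remainder $22,924 by profit-interest units (total 23): Becker 5,980.17 → $5,980; Quinlan 2,990.09 → $2,990; Sato 13,953.74 → $13,954.
Totals: Becker $1,792 + $5,980 = $7,772; Quinlan $1,792 + $2,990 = $4,782; Sato $1,792 + $13,954 = $15,746.

Becker: $7,772 | Quinlan: $4,782 | Sato: $15,746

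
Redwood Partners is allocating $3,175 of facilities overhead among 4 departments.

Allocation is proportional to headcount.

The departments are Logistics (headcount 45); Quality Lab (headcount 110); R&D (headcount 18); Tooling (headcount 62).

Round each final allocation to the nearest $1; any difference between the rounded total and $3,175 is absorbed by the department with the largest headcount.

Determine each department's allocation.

Logistics: $608 | Quality Lab: $1,486 | R&D: $243 | Tooling: $838

Total headcount = 45 + 110 + 18 + 62 = 235.
Pro-rata amounts: Logistics 607.98; Quality Lab 1,486.17; R&D 243.19; Tooling 837.66.
Rounded to nearest $1: Logistics $608; Quality Lab $1,486; R&D $243; Tooling $838. Sum = $3,175.
Rounded total matches; no reconciliation needed.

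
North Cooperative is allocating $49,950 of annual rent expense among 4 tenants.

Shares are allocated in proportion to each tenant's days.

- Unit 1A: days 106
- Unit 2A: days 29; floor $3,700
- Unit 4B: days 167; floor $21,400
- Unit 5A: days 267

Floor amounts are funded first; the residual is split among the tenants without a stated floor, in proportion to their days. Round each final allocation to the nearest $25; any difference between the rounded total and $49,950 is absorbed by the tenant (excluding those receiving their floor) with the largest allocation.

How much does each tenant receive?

Unit 1A: $7,050; Unit 2A: $3,700; Unit 4B: $21,400; Unit 5A: $17,800

Minimums first: Unit 2A $3,700; Unit 4B $21,400. Balance $24,850.
Balance split over remaining days 373: Unit 1A 7,061.93 → $7,050; Unit 5A 17,788.07 → $17,800.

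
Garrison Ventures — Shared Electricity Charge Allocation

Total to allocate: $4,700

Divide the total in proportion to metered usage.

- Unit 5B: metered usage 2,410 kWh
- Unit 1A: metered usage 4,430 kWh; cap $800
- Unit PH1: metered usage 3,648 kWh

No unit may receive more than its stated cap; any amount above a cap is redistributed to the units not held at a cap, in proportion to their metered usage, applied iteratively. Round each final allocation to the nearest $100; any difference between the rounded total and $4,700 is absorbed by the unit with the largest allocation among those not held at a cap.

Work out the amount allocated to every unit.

Combined metered usage = 10,488.
Proportional shares (ignoring caps): Unit 5B 1,080.00; Unit 1A 1,985.22; Unit PH1 1,634.78.
Held at cap: Unit 1A ($800); remaining pool $3,900 reallocated over remaining metered usage 6,058.
Shares after redistribution: Unit 5B 1,551.50 → $1,600; Unit PH1 2,348.50 → $2,300.

Unit 5B: $1,600 | Unit 1A: $800 | Unit PH1: $2,300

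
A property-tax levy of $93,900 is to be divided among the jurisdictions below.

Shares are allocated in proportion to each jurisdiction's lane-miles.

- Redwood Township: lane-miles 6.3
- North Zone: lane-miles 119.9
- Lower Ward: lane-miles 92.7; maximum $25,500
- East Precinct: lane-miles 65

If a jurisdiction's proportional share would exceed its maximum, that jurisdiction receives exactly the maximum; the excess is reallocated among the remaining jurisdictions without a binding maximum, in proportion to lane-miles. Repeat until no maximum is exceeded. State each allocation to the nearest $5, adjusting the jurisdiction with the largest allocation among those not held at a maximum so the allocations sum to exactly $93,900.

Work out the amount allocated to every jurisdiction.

Combined lane-miles = 283.9.
Unconstrained shares: Redwood Township 2,083.73; North Zone 39,656.96; Lower Ward 30,660.55; East Precinct 21,498.77.
Held at cap: Lower Ward ($25,500); residual $68,400 reallocated over remaining lane-miles 191.2.
Redistributed shares: Redwood Township 2,253.77 → $2,255; North Zone 42,893.10 → $42,895; East Precinct 23,253.14 → $23,255.
Rounding difference −$5 applied to North Zone → $42,890.

Redwood Township: $2,255 · North Zone: $42,890 · Lower Ward: $25,500 · East Precinct: $23,255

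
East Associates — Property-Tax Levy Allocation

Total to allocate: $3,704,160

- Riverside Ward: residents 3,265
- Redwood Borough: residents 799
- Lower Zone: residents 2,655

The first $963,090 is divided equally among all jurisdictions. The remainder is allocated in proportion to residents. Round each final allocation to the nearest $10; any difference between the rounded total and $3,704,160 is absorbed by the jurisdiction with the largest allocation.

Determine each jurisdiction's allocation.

Riverside Ward: $1,653,010 · Redwood Borough: $646,990 · Lower Zone: $1,404,160

First tranche $963,090 split equally: $321,030 each.
Remainder $2,741,070 by residents (total 6,719): Riverside Ward 1,331,982.97 → $1,331,980; Redwood Borough 325,958.47 → $325,960; Lower Zone 1,083,128.57 → $1,083,130.
Totals: Riverside Ward $321,030 + $1,331,980 = $1,653,010; Redwood Borough $321,030 + $325,960 = $646,990; Lower Zone $321,030 + $1,083,130 = $1,404,160.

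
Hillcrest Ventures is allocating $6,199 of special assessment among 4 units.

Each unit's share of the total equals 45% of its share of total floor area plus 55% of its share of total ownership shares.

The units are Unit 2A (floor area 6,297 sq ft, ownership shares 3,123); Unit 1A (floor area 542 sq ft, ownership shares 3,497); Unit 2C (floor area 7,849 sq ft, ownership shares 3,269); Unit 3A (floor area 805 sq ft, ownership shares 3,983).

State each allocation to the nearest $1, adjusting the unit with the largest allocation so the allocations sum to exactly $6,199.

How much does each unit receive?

Floor area total 15,493; ownership shares total 13,872.
Combined weights (45% floor area + 55% ownership shares): Unit 2A 0.3067; Unit 1A 0.1544; Unit 2C 0.3576; Unit 3A 0.1813.
Pro-rata amounts: Unit 2A 1,901.36; Unit 1A 957.08; Unit 2C 2,216.68; Unit 3A 1,123.88.
Rounded to nearest $1: Unit 2A $1,901; Unit 1A $957; Unit 2C $2,217; Unit 3A $1,124. Sum = $6,199.
Sum already equals the total — no adjustment.

Unit 2A: $1,901; Unit 1A: $957; Unit 2C: $2,217; Unit 3A: $1,124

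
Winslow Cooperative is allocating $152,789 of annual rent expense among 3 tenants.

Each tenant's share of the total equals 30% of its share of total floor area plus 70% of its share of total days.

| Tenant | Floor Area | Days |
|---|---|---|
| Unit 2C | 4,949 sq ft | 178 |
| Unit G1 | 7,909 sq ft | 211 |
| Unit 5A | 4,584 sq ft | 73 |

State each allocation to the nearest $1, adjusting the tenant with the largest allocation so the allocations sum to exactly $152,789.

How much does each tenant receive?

Unit 2C: $54,212; Unit G1: $69,631; Unit 5A: $28,946

Floor area total 17,442; days total 462.
Combined weights (30% floor area + 70% days): Unit 2C 0.3548; Unit G1 0.4557; Unit 5A 0.1895.
Raw shares: Unit 2C 54,212.45; Unit G1 69,630.64; Unit 5A 28,945.91.
After rounding ($1): Unit 2C $54,212; Unit G1 $69,631; Unit 5A $28,946. Sum = $152,789.
Rounded total matches; no reconciliation needed.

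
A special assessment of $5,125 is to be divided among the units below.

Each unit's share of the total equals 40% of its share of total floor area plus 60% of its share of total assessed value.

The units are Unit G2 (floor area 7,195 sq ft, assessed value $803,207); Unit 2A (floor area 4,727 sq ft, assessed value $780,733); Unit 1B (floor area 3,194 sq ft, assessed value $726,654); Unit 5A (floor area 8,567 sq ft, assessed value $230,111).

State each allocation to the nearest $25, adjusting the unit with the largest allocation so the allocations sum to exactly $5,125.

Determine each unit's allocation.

Totals — floor area 23,683, assessed value 2,540,705.
Blended shares (40% floor area + 60% assessed value): Unit G2 0.3112; Unit 2A 0.2642; Unit 1B 0.2255; Unit 5A 0.1990.
Pro-rata amounts: Unit G2 1,594.92; Unit 2A 1,354.09; Unit 1B 1,155.94; Unit 5A 1,020.06.
Rounded to nearest $25: Unit G2 $1,600; Unit 2A $1,350; Unit 1B $1,150; Unit 5A $1,025. Sum = $5,125.
Sum already equals the total — no adjustment.

Unit G2: $1,600; Unit 2A: $1,350; Unit 1B: $1,150; Unit 5A: $1,025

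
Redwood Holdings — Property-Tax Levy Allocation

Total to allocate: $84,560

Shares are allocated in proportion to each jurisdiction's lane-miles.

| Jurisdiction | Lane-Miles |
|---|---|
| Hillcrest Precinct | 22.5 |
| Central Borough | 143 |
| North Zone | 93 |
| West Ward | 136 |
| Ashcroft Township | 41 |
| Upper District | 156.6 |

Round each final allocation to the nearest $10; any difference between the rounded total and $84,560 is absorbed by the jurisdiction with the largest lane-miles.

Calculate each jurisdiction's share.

Sum of lane-miles: 592.1.
Pro-rata amounts: Hillcrest Precinct 22.5/592.1 × $84,560 = 3,213.31; Central Borough 143/592.1 × $84,560 = 20,422.36; North Zone 93/592.1 × $84,560 = 13,281.68; West Ward 136/592.1 × $84,560 = 19,422.67; Ashcroft Township 41/592.1 × $84,560 = 5,855.36; Upper District 156.6/592.1 × $84,560 = 22,364.63.
Rounded to nearest $10: Hillcrest Precinct $3,210; Central Borough $20,420; North Zone $13,280; West Ward $19,420; Ashcroft Township $5,860; Upper District $22,360. Sum = $84,550.
Difference $84,560 − $84,550 = +$10 applied to largest lane-miles (Upper District): Upper District becomes $22,370.

Hillcrest Precinct: $3,210; Central Borough: $20,420; North Zone: $13,280; West Ward: $19,420; Ashcroft Township: $5,860; Upper District: $22,370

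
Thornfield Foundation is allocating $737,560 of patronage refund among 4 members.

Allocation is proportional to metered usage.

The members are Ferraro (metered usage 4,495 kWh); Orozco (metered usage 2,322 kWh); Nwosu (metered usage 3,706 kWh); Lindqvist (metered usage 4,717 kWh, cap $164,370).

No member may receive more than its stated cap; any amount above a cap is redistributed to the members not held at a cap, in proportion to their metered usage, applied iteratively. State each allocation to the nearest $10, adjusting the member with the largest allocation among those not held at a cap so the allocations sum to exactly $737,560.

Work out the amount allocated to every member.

Combined metered usage = 15,240.
Unconstrained shares: Ferraro 217,541.48; Orozco 112,376.27; Nwosu 179,356.78; Lindqvist 228,285.47.
Held at cap: Lindqvist ($164,370); residual $573,190 reallocated over remaining metered usage 10,523.
Redistributed shares: Ferraro 244,843.59 → $244,840; Orozco 126,479.82 → $126,480; Nwosu 201,866.59 → $201,870.

Ferraro: $244,840; Orozco: $126,480; Nwosu: $201,870; Lindqvist: $164,370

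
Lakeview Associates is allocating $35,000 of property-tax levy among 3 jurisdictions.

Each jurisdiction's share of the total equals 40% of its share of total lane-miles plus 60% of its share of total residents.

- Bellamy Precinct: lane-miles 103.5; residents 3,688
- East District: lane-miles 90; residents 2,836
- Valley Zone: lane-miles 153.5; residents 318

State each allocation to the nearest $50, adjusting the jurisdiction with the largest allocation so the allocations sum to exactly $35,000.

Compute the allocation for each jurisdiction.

Bellamy Precinct: $15,500; East District: $12,350; Valley Zone: $7,150

Lane-miles total 347; residents total 6,842.
Composite weights (40% lane-miles + 60% residents): Bellamy Precinct 0.4427; East District 0.3524; Valley Zone 0.2048.
Unrounded shares: Bellamy Precinct 15,495.29; East District 12,335.60; Valley Zone 7,169.11.
After rounding ($50): Bellamy Precinct $15,500; East District $12,350; Valley Zone $7,150. Sum = $35,000.
Rounded total matches; no reconciliation needed.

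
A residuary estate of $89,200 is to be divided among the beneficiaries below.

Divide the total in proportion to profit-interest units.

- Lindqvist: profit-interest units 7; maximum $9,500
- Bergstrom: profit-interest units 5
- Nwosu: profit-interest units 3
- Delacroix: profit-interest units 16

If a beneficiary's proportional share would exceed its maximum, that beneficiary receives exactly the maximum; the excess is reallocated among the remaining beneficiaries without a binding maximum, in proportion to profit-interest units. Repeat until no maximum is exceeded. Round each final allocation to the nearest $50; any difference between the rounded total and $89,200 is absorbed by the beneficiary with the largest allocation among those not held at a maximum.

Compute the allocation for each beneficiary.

Sum of profit-interest units: 31.
Pro-rata shares before constraints: Lindqvist 20,141.94; Bergstrom 14,387.10; Nwosu 8,632.26; Delacroix 46,038.71.
Held at cap: Lindqvist ($9,500); balance $79,700 reallocated over remaining profit-interest units 24.
Redistributed shares: Bergstrom 16,604.17 → $16,600; Nwosu 9,962.50 → $9,950; Delacroix 53,133.33 → $53,150.

Lindqvist: $9,500; Bergstrom: $16,600; Nwosu: $9,950; Delacroix: $53,150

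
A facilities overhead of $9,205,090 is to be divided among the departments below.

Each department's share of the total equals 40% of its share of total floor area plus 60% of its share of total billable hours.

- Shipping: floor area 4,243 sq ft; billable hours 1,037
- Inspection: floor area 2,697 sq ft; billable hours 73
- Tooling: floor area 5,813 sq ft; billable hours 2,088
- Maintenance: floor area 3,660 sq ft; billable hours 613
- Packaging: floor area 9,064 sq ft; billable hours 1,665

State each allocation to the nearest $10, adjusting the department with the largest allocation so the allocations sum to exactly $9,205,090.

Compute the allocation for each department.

Shipping: $1,659,130; Inspection: $463,410; Tooling: $2,946,060; Maintenance: $1,147,220; Packaging: $2,989,270

Totals — floor area 25,477, billable hours 5,476.
Composite weights (40% floor area + 60% billable hours): Shipping 0.1802; Inspection 0.0503; Tooling 0.3200; Maintenance 0.1246; Packaging 0.3247.
Pro-rata amounts: Shipping 1,659,125.71; Inspection 463,408.29; Tooling 2,946,059.27; Maintenance 1,147,224.93; Packaging 2,989,271.80.
Rounded to nearest $10: Shipping $1,659,130; Inspection $463,410; Tooling $2,946,060; Maintenance $1,147,220; Packaging $2,989,270. Sum = $9,205,090.
Rounded total matches; no reconciliation needed.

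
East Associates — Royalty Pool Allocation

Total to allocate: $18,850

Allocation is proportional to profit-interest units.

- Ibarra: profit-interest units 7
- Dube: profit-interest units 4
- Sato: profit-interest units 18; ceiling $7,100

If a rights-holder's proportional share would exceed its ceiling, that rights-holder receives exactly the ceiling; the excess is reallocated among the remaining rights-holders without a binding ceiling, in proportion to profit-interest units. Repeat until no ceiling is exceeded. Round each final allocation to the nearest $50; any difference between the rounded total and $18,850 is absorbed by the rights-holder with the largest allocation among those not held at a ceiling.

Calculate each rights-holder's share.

Ibarra: $7,500 | Dube: $4,250 | Sato: $7,100

Profit-interest units total: 29.
Pro-rata shares before constraints: Ibarra 4,550.00; Dube 2,600.00; Sato 11,700.00.
Cap binds for Sato ($7,100); remaining pool $11,750 reallocated over remaining profit-interest units 11.
Shares after redistribution: Ibarra 7,477.27 → $7,500; Dube 4,272.73 → $4,250.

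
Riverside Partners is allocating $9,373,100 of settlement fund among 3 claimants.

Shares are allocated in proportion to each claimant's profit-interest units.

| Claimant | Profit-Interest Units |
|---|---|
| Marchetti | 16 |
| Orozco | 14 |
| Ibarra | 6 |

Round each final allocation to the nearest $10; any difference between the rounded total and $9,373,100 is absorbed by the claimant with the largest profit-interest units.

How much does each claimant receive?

Marchetti: $4,165,830 | Orozco: $3,645,090 | Ibarra: $1,562,180

Combined profit-interest units = 16 + 14 + 6 = 36.
Proportional shares: Marchetti 4,165,822.22; Orozco 3,645,094.44; Ibarra 1,562,183.33.
At nearest $10: Marchetti $4,165,820; Orozco $3,645,090; Ibarra $1,562,180. Sum = $9,373,090.
Difference $9,373,100 − $9,373,090 = +$10 applied to largest profit-interest units (Marchetti): Marchetti becomes $4,165,830.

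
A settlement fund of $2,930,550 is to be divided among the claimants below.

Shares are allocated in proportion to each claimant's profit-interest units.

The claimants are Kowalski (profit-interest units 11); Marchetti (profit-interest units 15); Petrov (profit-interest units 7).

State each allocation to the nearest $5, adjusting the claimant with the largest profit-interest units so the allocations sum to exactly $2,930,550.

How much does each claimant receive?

Kowalski: $976,850; Marchetti: $1,332,070; Petrov: $621,630

Total profit-interest units = 11 + 15 + 7 = 33.
Raw shares: Kowalski 976,850.00; Marchetti 1,332,068.18; Petrov 621,631.82.
At nearest $5: Kowalski $976,850; Marchetti $1,332,070; Petrov $621,630. Sum = $2,930,550.
No rounding difference to absorb.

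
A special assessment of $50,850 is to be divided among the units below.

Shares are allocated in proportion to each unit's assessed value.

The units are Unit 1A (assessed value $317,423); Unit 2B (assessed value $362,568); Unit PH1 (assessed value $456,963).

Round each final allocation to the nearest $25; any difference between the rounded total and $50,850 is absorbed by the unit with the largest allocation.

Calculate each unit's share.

Unit 1A: $14,200; Unit 2B: $16,225; Unit PH1: $20,425

Combined assessed value = 1,136,954.
Unrounded shares: Unit 1A 317,423/1,136,954 × $50,850 = 14,196.67; Unit 2B 362,568/1,136,954 × $50,850 = 16,215.77; Unit PH1 456,963/1,136,954 × $50,850 = 20,437.56.
Rounded to nearest $25: Unit 1A $14,200; Unit 2B $16,225; Unit PH1 $20,450. Sum = $50,875.
Difference $50,850 − $50,875 = −$25 applied to largest allocation (Unit PH1): Unit PH1 becomes $20,425.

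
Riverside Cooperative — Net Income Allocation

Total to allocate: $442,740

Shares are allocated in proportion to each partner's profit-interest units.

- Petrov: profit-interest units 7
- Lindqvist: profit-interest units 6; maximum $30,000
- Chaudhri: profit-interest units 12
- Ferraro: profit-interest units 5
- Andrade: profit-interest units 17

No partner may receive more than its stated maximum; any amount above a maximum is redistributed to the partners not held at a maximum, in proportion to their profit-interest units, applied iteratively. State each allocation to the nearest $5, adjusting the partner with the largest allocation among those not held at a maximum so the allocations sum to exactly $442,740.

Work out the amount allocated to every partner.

Profit-interest units total: 47.
Unconstrained shares: Petrov 65,940.00; Lindqvist 56,520.00; Chaudhri 113,040.00; Ferraro 47,100.00; Andrade 160,140.00.
Capped: Lindqvist ($30,000); residual $412,740 reallocated over remaining profit-interest units 41.
Redistributed shares: Petrov 70,467.80 → $70,470; Chaudhri 120,801.95 → $120,800; Ferraro 50,334.15 → $50,335; Andrade 171,136.10 → $171,135.

Petrov: $70,470 · Lindqvist: $30,000 · Chaudhri: $120,800 · Ferraro: $50,335 · Andrade: $171,135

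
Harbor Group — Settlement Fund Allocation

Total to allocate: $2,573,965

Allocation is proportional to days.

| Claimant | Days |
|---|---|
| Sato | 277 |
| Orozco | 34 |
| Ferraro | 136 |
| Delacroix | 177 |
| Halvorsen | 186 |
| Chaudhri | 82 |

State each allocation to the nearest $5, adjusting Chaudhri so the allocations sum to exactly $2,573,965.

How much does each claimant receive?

Combined days = 892.
Raw shares: Sato 277/892 × $2,573,965 = 799,314.24; Orozco 34/892 × $2,573,965 = 98,110.77; Ferraro 136/892 × $2,573,965 = 392,443.09; Delacroix 177/892 × $2,573,965 = 510,753.14; Halvorsen 186/892 × $2,573,965 = 536,723.64; Chaudhri 82/892 × $2,573,965 = 236,620.10.
At nearest $5: Sato $799,315; Orozco $98,110; Ferraro $392,445; Delacroix $510,755; Halvorsen $536,725; Chaudhri $236,620. Sum = $2,573,970.
Difference $2,573,965 − $2,573,970 = −$5 applied to Chaudhri: Chaudhri becomes $236,615.

Sato: $799,315; Orozco: $98,110; Ferraro: $392,445; Delacroix: $510,755; Halvorsen: $536,725; Chaudhri: $236,615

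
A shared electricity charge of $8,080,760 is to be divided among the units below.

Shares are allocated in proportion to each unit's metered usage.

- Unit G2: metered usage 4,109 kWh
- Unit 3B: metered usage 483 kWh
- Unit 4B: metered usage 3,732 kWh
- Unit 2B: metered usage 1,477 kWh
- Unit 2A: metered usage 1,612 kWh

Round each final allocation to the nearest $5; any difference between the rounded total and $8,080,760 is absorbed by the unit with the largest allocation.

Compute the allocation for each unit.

Unit G2: $2,909,305; Unit 3B: $341,980; Unit 4B: $2,642,370; Unit 2B: $1,045,760; Unit 2A: $1,141,345

Sum of metered usage: 11,413.
Pro-rata amounts: Unit G2 4,109/11,413 × $8,080,760 = 2,909,300.17; Unit 3B 483/11,413 × $8,080,760 = 341,979.07; Unit 4B 3,732/11,413 × $8,080,760 = 2,642,372.41; Unit 2B 1,477/11,413 × $8,080,760 = 1,045,762.07; Unit 2A 1,612/11,413 × $8,080,760 = 1,141,346.28.
After rounding ($5): Unit G2 $2,909,300; Unit 3B $341,980; Unit 4B $2,642,370; Unit 2B $1,045,760; Unit 2A $1,141,345. Sum = $8,080,755.
Difference $8,080,760 − $8,080,755 = +$5 applied to largest allocation (Unit G2): Unit G2 becomes $2,909,305.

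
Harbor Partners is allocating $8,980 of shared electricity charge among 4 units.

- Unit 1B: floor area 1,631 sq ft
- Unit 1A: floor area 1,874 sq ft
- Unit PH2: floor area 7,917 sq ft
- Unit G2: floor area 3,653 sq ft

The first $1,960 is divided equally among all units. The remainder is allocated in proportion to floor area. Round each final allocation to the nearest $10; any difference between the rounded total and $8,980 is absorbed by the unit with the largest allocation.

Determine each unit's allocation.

Unit 1B: $1,250 | Unit 1A: $1,360 | Unit PH2: $4,180 | Unit G2: $2,190

$1,960 shared equally gives $490 per unit.
Remainder $7,020 by floor area (total 15,075): Unit 1B 759.51 → $760; Unit 1A 872.67 → $870; Unit PH2 3,686.72 → $3,690; Unit G2 1,701.10 → $1,700.
Totals: Unit 1B $490 + $760 = $1,250; Unit 1A $490 + $870 = $1,360; Unit PH2 $490 + $3,690 = $4,180; Unit G2 $490 + $1,700 = $2,190.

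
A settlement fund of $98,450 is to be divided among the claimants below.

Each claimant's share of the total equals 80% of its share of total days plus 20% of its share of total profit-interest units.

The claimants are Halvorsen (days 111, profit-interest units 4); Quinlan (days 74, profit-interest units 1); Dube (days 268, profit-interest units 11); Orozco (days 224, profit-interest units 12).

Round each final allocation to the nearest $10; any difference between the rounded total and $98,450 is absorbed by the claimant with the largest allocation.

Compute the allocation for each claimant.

Totals — days 677, profit-interest units 28.
Composite weights (80% days + 20% profit-interest units): Halvorsen 0.1597; Quinlan 0.0946; Dube 0.3953; Orozco 0.3504.
Proportional shares: Halvorsen 15,726.24; Quinlan 9,312.14; Dube 38,913.61; Orozco 34,498.01.
At nearest $10: Halvorsen $15,730; Quinlan $9,310; Dube $38,910; Orozco $34,500. Sum = $98,450.
Sum already equals the total — no adjustment.

Halvorsen: $15,730 | Quinlan: $9,310 | Dube: $38,910 | Orozco: $34,500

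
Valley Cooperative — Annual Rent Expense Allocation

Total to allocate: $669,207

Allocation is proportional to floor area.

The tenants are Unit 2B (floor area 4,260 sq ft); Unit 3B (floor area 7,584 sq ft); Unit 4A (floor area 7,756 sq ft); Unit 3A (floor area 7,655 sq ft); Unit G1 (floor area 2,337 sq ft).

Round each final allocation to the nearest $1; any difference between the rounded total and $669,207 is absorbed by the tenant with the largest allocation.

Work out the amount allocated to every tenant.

Unit 2B: $96,338; Unit 3B: $171,508; Unit 4A: $175,397; Unit 3A: $173,114; Unit G1: $52,850

Sum of floor area: 29,592.
Pro-rata amounts: Unit 2B 4,260/29,592 × $669,207 = 96,337.59; Unit 3B 7,584/29,592 × $669,207 = 171,508.04; Unit 4A 7,756/29,592 × $669,207 = 175,397.73; Unit 3A 7,655/29,592 × $669,207 = 173,113.67; Unit G1 2,337/29,592 × $669,207 = 52,849.99.
Rounded to nearest $1: Unit 2B $96,338; Unit 3B $171,508; Unit 4A $175,398; Unit 3A $173,114; Unit G1 $52,850. Sum = $669,208.
Difference $669,207 − $669,208 = −$1 applied to largest allocation (Unit 4A): Unit 4A becomes $175,397.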